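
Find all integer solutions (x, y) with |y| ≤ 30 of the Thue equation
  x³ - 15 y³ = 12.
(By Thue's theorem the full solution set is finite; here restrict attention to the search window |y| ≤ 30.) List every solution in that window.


The equation is x³ - 15y³ = 12. For fixed y, x³ = 15·y³ + 12, so a solution requires the RHS to be a perfect cube.
Strategy: iterate y from -30 to 30, compute RHS = 15·y³ + 12, and check whether it is a (positive or negative) perfect cube.
Check small values of y:
  y = 0: RHS = 12 is not a perfect cube.
  y = 1: RHS = 27 = (3)³ ⇒ x = 3 works.
  y = -1: RHS = -3 is not a perfect cube.
  y = 2: RHS = 132 is not a perfect cube.
  y = -2: RHS = -108 is not a perfect cube.
  y = 3: RHS = 417 is not a perfect cube.
  y = -3: RHS = -393 is not a perfect cube.
Continuing the search up to |y| = 30 finds no further solutions beyond those listed.
Collected solutions: (3, 1).

Solutions (with |y| ≤ 30): (3, 1).


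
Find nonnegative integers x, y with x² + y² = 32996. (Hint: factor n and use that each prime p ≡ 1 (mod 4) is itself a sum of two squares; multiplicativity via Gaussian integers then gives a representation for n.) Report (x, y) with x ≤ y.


Step 1: Factor n = 32996 = 2^2 · 73 · 113.
Step 2: Check the mod-4 condition on each prime factor: 2 = 2 (special); 73 ≡ 1 (mod 4), exponent 1; 113 ≡ 1 (mod 4), exponent 1.
All primes ≡ 3 (mod 4) appear to even exponent (or don't appear), so by the two-squares theorem n IS expressible as a sum of two squares.
Step 3: Build a representation. Group n = k² · m with k = 2 and m = 73 · 113 = 8249 (a product of primes ≡ 1 (mod 4)); a representation of m scales to one of n via (k·x)² + (k·y)² = k²(x² + y²). Each prime p ≡ 1 (mod 4) is itself a sum of two squares; find a² by testing p − a² for a perfect square:
  73: 73 − 1² = 72, 73 − 2² = 69, 73 − 3² = 64 = 8² ⇒ 73 = 3² + 8².
  113: 113 − 1² = 112, 113 − 2² = 109, 113 − 3² = 104, 113 − 4² = 97, 113 − 5² = 88, 113 − 6² = 77, 113 − 7² = 64 = 8² ⇒ 113 = 7² + 8².
  Combine using the Brahmagupta–Fibonacci identity (a² + b²)(c² + d²) = (ac − bd)² + (ad + bc)² = (ac + bd)² + (ad − bc)²:
  73 · 113 = 8249: from (3² + 8²)(7² + 8²), take (3·7 − 8·8, 3·8 + 8·7) = (21 − 64, 24 + 56) = (-43, 80); dropping signs (only squares matter) gives (43, 80); check 43² + 80² = 1849 + 6400 = 8249 ✓.
  Scale by k = 2: (2·43, 2·80) = (86, 160).
Step 4: Order so x ≤ y and verify: 86² + 160² = 7396 + 25600 = 32996 = n. ✓

n = 32996 = 86² + 160² (one valid representation with x ≤ y).


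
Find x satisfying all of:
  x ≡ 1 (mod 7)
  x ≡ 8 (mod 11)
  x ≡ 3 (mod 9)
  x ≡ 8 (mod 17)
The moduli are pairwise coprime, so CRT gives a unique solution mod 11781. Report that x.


Product of moduli M = 7 · 11 · 9 · 17 = 11781.
Merge one congruence at a time:
  Start: x ≡ 1 (mod 7).
  Combine with x ≡ 8 (mod 11); new modulus lcm = 77.
    Write x = 1 + 7·t and substitute into x ≡ 8 (mod 11): 7·t ≡ 8 − 1 = 7 (mod 11).
    The inverse of 7 mod 11 is 8 (since 7·8 = 56 = 5·11 + 1), so t ≡ 8·7 = 56 ≡ 1 (mod 11).
    Then x = 1 + 7·1 = 8, valid modulo lcm(7, 11) = 77: x ≡ 8 (mod 77).
  Combine with x ≡ 3 (mod 9); new modulus lcm = 693.
    Write x = 8 + 77·t and substitute into x ≡ 3 (mod 9): 77·t ≡ 3 − 8 = -5 (mod 9).
    Reduce coefficients mod 9: 5·t ≡ 4 (mod 9).
    The inverse of 5 mod 9 is 2 (since 5·2 = 10 = 1·9 + 1), so t ≡ 2·4 = 8 ≡ 8 (mod 9).
    Then x = 8 + 77·8 = 624, valid modulo lcm(77, 9) = 693: x ≡ 624 (mod 693).
  Combine with x ≡ 8 (mod 17); new modulus lcm = 11781.
    Write x = 624 + 693·t and substitute into x ≡ 8 (mod 17): 693·t ≡ 8 − 624 = -616 (mod 17).
    Reduce coefficients mod 17: 13·t ≡ 13 (mod 17).
    The inverse of 13 mod 17 is 4 (since 13·4 = 52 = 3·17 + 1), so t ≡ 4·13 = 52 ≡ 1 (mod 17).
    Then x = 624 + 693·1 = 1317, valid modulo lcm(693, 17) = 11781: x ≡ 1317 (mod 11781).
Verify against each original: 1317 mod 7 = 1, 1317 mod 11 = 8, 1317 mod 9 = 3, 1317 mod 17 = 8.

x ≡ 1317 (mod 11781).


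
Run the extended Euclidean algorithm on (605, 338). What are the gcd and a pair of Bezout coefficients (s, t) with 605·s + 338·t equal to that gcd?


Euclidean algorithm on (605, 338) — divide until remainder is 0:
  605 = 1 · 338 + 267
  338 = 1 · 267 + 71
  267 = 3 · 71 + 54
  71 = 1 · 54 + 17
  54 = 3 · 17 + 3
  17 = 5 · 3 + 2
  3 = 1 · 2 + 1
  2 = 2 · 1 + 0
gcd(605, 338) = 1.
Track Bezout coefficients alongside the remainders: start with r₀ = 605 = a·1 + b·0 (s = 1, t = 0) and r₁ = 338 = a·0 + b·1 (s = 0, t = 1); each new remainder r_{k+1} = r_{k-1} − q_k·r_k inherits s_{k+1} = s_{k-1} − q_k·s_k, t_{k+1} = t_{k-1} − q_k·t_k, so r_k = a·s_k + b·t_k at every step:
  q = 1: r = 267, s = 1 − 1·0 = 1, t = 0 − 1·1 = -1  (check: 605·1 + 338·(-1) = 267)
  q = 1: r = 71, s = 0 − 1·1 = -1, t = 1 − 1·(-1) = 2  (check: 605·(-1) + 338·2 = 71)
  q = 3: r = 54, s = 1 − 3·(-1) = 4, t = -1 − 3·2 = -7  (check: 605·4 + 338·(-7) = 54)
  q = 1: r = 17, s = -1 − 1·4 = -5, t = 2 − 1·(-7) = 9  (check: 605·(-5) + 338·9 = 17)
  q = 3: r = 3, s = 4 − 3·(-5) = 19, t = -7 − 3·9 = -34  (check: 605·19 + 338·(-34) = 3)
  q = 5: r = 2, s = -5 − 5·19 = -100, t = 9 − 5·(-34) = 179  (check: 605·(-100) + 338·179 = 2)
  q = 1: r = 1, s = 19 − 1·(-100) = 119, t = -34 − 1·179 = -213  (check: 605·119 + 338·(-213) = 1)
The row with r = 1 (the gcd) gives the Bezout coefficients s = 119, t = -213.
Result: 605 · (119) + 338 · (-213) = 1.

gcd(605, 338) = 1; s = 119, t = -213 (check: 605·119 + 338·(-213) = 1).


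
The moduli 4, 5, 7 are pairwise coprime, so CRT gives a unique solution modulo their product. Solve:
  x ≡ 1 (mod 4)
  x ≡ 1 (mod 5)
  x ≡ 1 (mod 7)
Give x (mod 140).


Moduli 4, 5, 7 are pairwise coprime; by CRT there is a unique solution modulo M = 4 · 5 · 7 = 140.
Solve pairwise, accumulating the modulus:
  Start with x ≡ 1 (mod 4).
  Combine with x ≡ 1 (mod 5): since gcd(4, 5) = 1, we get a unique residue mod 20.
    Write x = 1 + 4·t and substitute into x ≡ 1 (mod 5): 4·t ≡ 1 − 1 = 0 (mod 5).
    The inverse of 4 mod 5 is 4 (since 4·4 = 16 = 3·5 + 1), so t ≡ 4·0 = 0 ≡ 0 (mod 5).
    Then x = 1 + 4·0 = 1, valid modulo lcm(4, 5) = 20: x ≡ 1 (mod 20).
  Combine with x ≡ 1 (mod 7): since gcd(20, 7) = 1, we get a unique residue mod 140.
    Write x = 1 + 20·t and substitute into x ≡ 1 (mod 7): 20·t ≡ 1 − 1 = 0 (mod 7).
    Reduce coefficients mod 7: 6·t ≡ 0 (mod 7).
    The inverse of 6 mod 7 is 6 (since 6·6 = 36 = 5·7 + 1), so t ≡ 6·0 = 0 ≡ 0 (mod 7).
    Then x = 1 + 20·0 = 1, valid modulo lcm(20, 7) = 140: x ≡ 1 (mod 140).
Verify: 1 mod 4 = 1 ✓, 1 mod 5 = 1 ✓, 1 mod 7 = 1 ✓.

x ≡ 1 (mod 140).


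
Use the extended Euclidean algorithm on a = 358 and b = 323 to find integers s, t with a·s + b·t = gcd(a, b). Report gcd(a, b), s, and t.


Euclidean algorithm on (358, 323) — divide until remainder is 0:
  358 = 1 · 323 + 35
  323 = 9 · 35 + 8
  35 = 4 · 8 + 3
  8 = 2 · 3 + 2
  3 = 1 · 2 + 1
  2 = 2 · 1 + 0
gcd(358, 323) = 1.
Track Bezout coefficients alongside the remainders: start with r₀ = 358 = a·1 + b·0 (s = 1, t = 0) and r₁ = 323 = a·0 + b·1 (s = 0, t = 1); each new remainder r_{k+1} = r_{k-1} − q_k·r_k inherits s_{k+1} = s_{k-1} − q_k·s_k, t_{k+1} = t_{k-1} − q_k·t_k, so r_k = a·s_k + b·t_k at every step:
  q = 1: r = 35, s = 1 − 1·0 = 1, t = 0 − 1·1 = -1  (check: 358·1 + 323·(-1) = 35)
  q = 9: r = 8, s = 0 − 9·1 = -9, t = 1 − 9·(-1) = 10  (check: 358·(-9) + 323·10 = 8)
  q = 4: r = 3, s = 1 − 4·(-9) = 37, t = -1 − 4·10 = -41  (check: 358·37 + 323·(-41) = 3)
  q = 2: r = 2, s = -9 − 2·37 = -83, t = 10 − 2·(-41) = 92  (check: 358·(-83) + 323·92 = 2)
  q = 1: r = 1, s = 37 − 1·(-83) = 120, t = -41 − 1·92 = -133  (check: 358·120 + 323·(-133) = 1)
The row with r = 1 (the gcd) gives the Bezout coefficients s = 120, t = -133.
Result: 358 · (120) + 323 · (-133) = 1.

gcd(358, 323) = 1; s = 120, t = -133 (check: 358·120 + 323·(-133) = 1).


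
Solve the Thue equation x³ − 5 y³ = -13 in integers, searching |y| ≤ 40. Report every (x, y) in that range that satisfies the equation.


The equation is x³ - 5y³ = -13. For fixed y, x³ = 5·y³ − 13, so a solution requires the RHS to be a perfect cube.
Strategy: iterate y from -40 to 40, compute RHS = 5·y³ − 13, and check whether it is a (positive or negative) perfect cube.
Check small values of y:
  y = 0: RHS = -13 is not a perfect cube.
  y = 1: RHS = -8 = (-2)³ ⇒ x = -2 works.
  y = -1: RHS = -18 is not a perfect cube.
  y = 2: RHS = 27 = (3)³ ⇒ x = 3 works.
  y = -2: RHS = -53 is not a perfect cube.
  y = 3: RHS = 122 is not a perfect cube.
  y = -3: RHS = -148 is not a perfect cube.
Continuing, at y = -7: RHS = -1728 = (-12)³ ⇒ x = -12 works.
Searching the remaining y in |y| ≤ 40 finds no further solutions.
Collected solutions: (-2, 1), (3, 2), (-12, -7).

Solutions (with |y| ≤ 40): (-2, 1), (3, 2), (-12, -7).


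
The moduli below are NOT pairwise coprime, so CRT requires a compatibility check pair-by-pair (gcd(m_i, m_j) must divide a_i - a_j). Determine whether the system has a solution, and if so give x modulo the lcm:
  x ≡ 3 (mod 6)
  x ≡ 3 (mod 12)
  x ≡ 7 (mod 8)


Moduli 6, 12, 8 are not pairwise coprime, so CRT works modulo lcm(m_i) when all pairwise compatibility conditions hold.
Pairwise compatibility: gcd(m_i, m_j) must divide a_i - a_j for every pair.
Merge one congruence at a time:
  Start: x ≡ 3 (mod 6).
  Combine with x ≡ 3 (mod 12): gcd(6, 12) = 6; 3 - 3 = 0, which IS divisible by 6, so compatible.
    Write x = 3 + 6·t and substitute into x ≡ 3 (mod 12): 6·t ≡ 3 − 3 = 0 (mod 12).
    Divide the congruence (and modulus) by g = 6: 1·t ≡ 0 (mod 2).
    So t ≡ 0 (mod 2).
    Then x = 3 + 6·0 = 3, valid modulo lcm(6, 12) = 12: x ≡ 3 (mod 12).
  Combine with x ≡ 7 (mod 8): gcd(12, 8) = 4; 7 - 3 = 4, which IS divisible by 4, so compatible.
    Write x = 3 + 12·t and substitute into x ≡ 7 (mod 8): 12·t ≡ 7 − 3 = 4 (mod 8).
    Divide the congruence (and modulus) by g = 4: 3·t ≡ 1 (mod 2).
    Reduce coefficients mod 2: 1·t ≡ 1 (mod 2).
    So t ≡ 1 (mod 2).
    Then x = 3 + 12·1 = 15, valid modulo lcm(12, 8) = 24: x ≡ 15 (mod 24).
Verify: 15 mod 6 = 3, 15 mod 12 = 3, 15 mod 8 = 7.

x ≡ 15 (mod 24).


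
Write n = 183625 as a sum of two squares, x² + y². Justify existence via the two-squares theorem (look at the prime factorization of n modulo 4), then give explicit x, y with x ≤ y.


Step 1: Factor n = 183625 = 5^3 · 13 · 113.
Step 2: Check the mod-4 condition on each prime factor: 5 ≡ 1 (mod 4), exponent 3; 13 ≡ 1 (mod 4), exponent 1; 113 ≡ 1 (mod 4), exponent 1.
All primes ≡ 3 (mod 4) appear to even exponent (or don't appear), so by the two-squares theorem n IS expressible as a sum of two squares.
Step 3: Build a representation. Group n = k² · m with k = 5 and m = 5 · 13 · 113 = 7345 (a product of primes ≡ 1 (mod 4)); a representation of m scales to one of n via (k·x)² + (k·y)² = k²(x² + y²). Each prime p ≡ 1 (mod 4) is itself a sum of two squares; find a² by testing p − a² for a perfect square:
  5: 5 − 1² = 4 = 2² ⇒ 5 = 1² + 2².
  13: 13 − 1² = 12, 13 − 2² = 9 = 3² ⇒ 13 = 2² + 3².
  113: 113 − 1² = 112, 113 − 2² = 109, 113 − 3² = 104, 113 − 4² = 97, 113 − 5² = 88, 113 − 6² = 77, 113 − 7² = 64 = 8² ⇒ 113 = 7² + 8².
  Combine using the Brahmagupta–Fibonacci identity (a² + b²)(c² + d²) = (ac − bd)² + (ad + bc)² = (ac + bd)² + (ad − bc)²:
  5 · 13 = 65: from (1² + 2²)(2² + 3²), take (1·2 − 2·3, 1·3 + 2·2) = (2 − 6, 3 + 4) = (-4, 7); dropping signs (only squares matter) gives (4, 7); check 4² + 7² = 16 + 49 = 65 ✓.
  65 · 113 = 7345: from (4² + 7²)(7² + 8²), take (4·7 − 7·8, 4·8 + 7·7) = (28 − 56, 32 + 49) = (-28, 81); dropping signs (only squares matter) gives (28, 81); check 28² + 81² = 784 + 6561 = 7345 ✓.
  Scale by k = 5: (5·28, 5·81) = (140, 405).
Step 4: Order so x ≤ y and verify: 140² + 405² = 19600 + 164025 = 183625 = n. ✓

n = 183625 = 140² + 405² (one valid representation with x ≤ y).


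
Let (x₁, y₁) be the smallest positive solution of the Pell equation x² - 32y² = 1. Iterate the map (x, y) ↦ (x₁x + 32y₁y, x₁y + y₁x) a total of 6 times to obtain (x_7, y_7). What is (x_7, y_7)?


Step 1: Find the fundamental solution (x₁, y₁) of x² - 32y² = 1.
  Expand √32 as a continued fraction. a₀ = ⌊√32⌋ = 5; iterate m_{k+1} = d_k·a_k − m_k, d_{k+1} = (32 − m_{k+1}²)/d_k, a_{k+1} = ⌊(a₀ + m_{k+1})/d_{k+1}⌋ (starting m₀ = 0, d₀ = 1), with convergents p_k = a_k·p_{k-1} + p_{k-2}, q_k = a_k·q_{k-1} + q_{k-2} (p₋₁ = 1, q₋₁ = 0):
  k = 0: a₀ = 5; p₀/q₀ = 5/1; p₀² − 32·q₀² = 25 − 32 = -7.
  k = 1: m = 5, d = 7, a = ⌊(5 + 5)/7⌋ = 1; p/q = (1·5 + 1)/(1·1 + 0) = 6/1; p² − 32·q² = 36 − 32 = 4.
  k = 2: m = 2, d = 4, a = ⌊(5 + 2)/4⌋ = 1; p/q = (1·6 + 5)/(1·1 + 1) = 11/2; p² − 32·q² = 121 − 128 = -7.
  k = 3: m = 2, d = 7, a = ⌊(5 + 2)/7⌋ = 1; p/q = (1·11 + 6)/(1·2 + 1) = 17/3; p² − 32·q² = 289 − 288 = 1.
  The first convergent with p² − 32·q² = 1 gives the fundamental solution (x₁, y₁) = (17, 3).
Step 2: Apply the recurrence (x_{n+1}, y_{n+1}) = (x₁x_n + 32y₁y_n, x₁y_n + y₁x_n) repeatedly.
  From (x_1, y_1) = (17, 3): x_2 = 17·17 + 32·3·3 = 577; y_2 = 17·3 + 3·17 = 102.
  From (x_2, y_2) = (577, 102): x_3 = 17·577 + 32·3·102 = 19601; y_3 = 17·102 + 3·577 = 3465.
  From (x_3, y_3) = (19601, 3465): x_4 = 17·19601 + 32·3·3465 = 665857; y_4 = 17·3465 + 3·19601 = 117708.
  From (x_4, y_4) = (665857, 117708): x_5 = 17·665857 + 32·3·117708 = 22619537; y_5 = 17·117708 + 3·665857 = 3998607.
  From (x_5, y_5) = (22619537, 3998607): x_6 = 17·22619537 + 32·3·3998607 = 768398401; y_6 = 17·3998607 + 3·22619537 = 135834930.
  From (x_6, y_6) = (768398401, 135834930): x_7 = 17·768398401 + 32·3·135834930 = 26102926097; y_7 = 17·135834930 + 3·768398401 = 4614389013.
Step 3: Verify x_7² - 32·y_7² = 681362750825443653409 - 681362750825443653408 = 1 (should be 1). ✓

(x_1, y_1) = (17, 3); (x_7, y_7) = (26102926097, 4614389013).


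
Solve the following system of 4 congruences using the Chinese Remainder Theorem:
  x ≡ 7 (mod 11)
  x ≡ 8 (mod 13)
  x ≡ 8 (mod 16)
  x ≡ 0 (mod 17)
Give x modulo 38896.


Product of moduli M = 11 · 13 · 16 · 17 = 38896.
Merge one congruence at a time:
  Start: x ≡ 7 (mod 11).
  Combine with x ≡ 8 (mod 13); new modulus lcm = 143.
    Write x = 7 + 11·t and substitute into x ≡ 8 (mod 13): 11·t ≡ 8 − 7 = 1 (mod 13).
    The inverse of 11 mod 13 is 6 (since 11·6 = 66 = 5·13 + 1), so t ≡ 6·1 = 6 ≡ 6 (mod 13).
    Then x = 7 + 11·6 = 73, valid modulo lcm(11, 13) = 143: x ≡ 73 (mod 143).
  Combine with x ≡ 8 (mod 16); new modulus lcm = 2288.
    Write x = 73 + 143·t and substitute into x ≡ 8 (mod 16): 143·t ≡ 8 − 73 = -65 (mod 16).
    Reduce coefficients mod 16: 15·t ≡ 15 (mod 16).
    The inverse of 15 mod 16 is 15 (since 15·15 = 225 = 14·16 + 1), so t ≡ 15·15 = 225 ≡ 1 (mod 16).
    Then x = 73 + 143·1 = 216, valid modulo lcm(143, 16) = 2288: x ≡ 216 (mod 2288).
  Combine with x ≡ 0 (mod 17); new modulus lcm = 38896.
    Write x = 216 + 2288·t and substitute into x ≡ 0 (mod 17): 2288·t ≡ 0 − 216 = -216 (mod 17).
    Reduce coefficients mod 17: 10·t ≡ 5 (mod 17).
    The inverse of 10 mod 17 is 12 (since 10·12 = 120 = 7·17 + 1), so t ≡ 12·5 = 60 ≡ 9 (mod 17).
    Then x = 216 + 2288·9 = 20808, valid modulo lcm(2288, 17) = 38896: x ≡ 20808 (mod 38896).
Verify against each original: 20808 mod 11 = 7, 20808 mod 13 = 8, 20808 mod 16 = 8, 20808 mod 17 = 0.

x ≡ 20808 (mod 38896).


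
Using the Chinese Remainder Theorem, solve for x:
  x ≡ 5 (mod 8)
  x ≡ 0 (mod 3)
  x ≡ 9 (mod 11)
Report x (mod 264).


Moduli 8, 3, 11 are pairwise coprime; by CRT there is a unique solution modulo M = 8 · 3 · 11 = 264.
Solve pairwise, accumulating the modulus:
  Start with x ≡ 5 (mod 8).
  Combine with x ≡ 0 (mod 3): since gcd(8, 3) = 1, we get a unique residue mod 24.
    Write x = 5 + 8·t and substitute into x ≡ 0 (mod 3): 8·t ≡ 0 − 5 = -5 (mod 3).
    Reduce coefficients mod 3: 2·t ≡ 1 (mod 3).
    The inverse of 2 mod 3 is 2 (since 2·2 = 4 = 1·3 + 1), so t ≡ 2·1 = 2 ≡ 2 (mod 3).
    Then x = 5 + 8·2 = 21, valid modulo lcm(8, 3) = 24: x ≡ 21 (mod 24).
  Combine with x ≡ 9 (mod 11): since gcd(24, 11) = 1, we get a unique residue mod 264.
    Write x = 21 + 24·t and substitute into x ≡ 9 (mod 11): 24·t ≡ 9 − 21 = -12 (mod 11).
    Reduce coefficients mod 11: 2·t ≡ 10 (mod 11).
    The inverse of 2 mod 11 is 6 (since 2·6 = 12 = 1·11 + 1), so t ≡ 6·10 = 60 ≡ 5 (mod 11).
    Then x = 21 + 24·5 = 141, valid modulo lcm(24, 11) = 264: x ≡ 141 (mod 264).
Verify: 141 mod 8 = 5 ✓, 141 mod 3 = 0 ✓, 141 mod 11 = 9 ✓.

x ≡ 141 (mod 264).


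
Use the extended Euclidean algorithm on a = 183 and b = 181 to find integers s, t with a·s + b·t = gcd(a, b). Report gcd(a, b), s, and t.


Euclidean algorithm on (183, 181) — divide until remainder is 0:
  183 = 1 · 181 + 2
  181 = 90 · 2 + 1
  2 = 2 · 1 + 0
gcd(183, 181) = 1.
Track Bezout coefficients alongside the remainders: start with r₀ = 183 = a·1 + b·0 (s = 1, t = 0) and r₁ = 181 = a·0 + b·1 (s = 0, t = 1); each new remainder r_{k+1} = r_{k-1} − q_k·r_k inherits s_{k+1} = s_{k-1} − q_k·s_k, t_{k+1} = t_{k-1} − q_k·t_k, so r_k = a·s_k + b·t_k at every step:
  q = 1: r = 2, s = 1 − 1·0 = 1, t = 0 − 1·1 = -1  (check: 183·1 + 181·(-1) = 2)
  q = 90: r = 1, s = 0 − 90·1 = -90, t = 1 − 90·(-1) = 91  (check: 183·(-90) + 181·91 = 1)
The row with r = 1 (the gcd) gives the Bezout coefficients s = -90, t = 91.
Result: 183 · (-90) + 181 · (91) = 1.

gcd(183, 181) = 1; s = -90, t = 91 (check: 183·(-90) + 181·91 = 1).


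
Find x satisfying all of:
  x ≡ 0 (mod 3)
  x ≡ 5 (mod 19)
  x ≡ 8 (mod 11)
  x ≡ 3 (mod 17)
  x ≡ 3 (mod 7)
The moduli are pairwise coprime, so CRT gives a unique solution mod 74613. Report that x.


Product of moduli M = 3 · 19 · 11 · 17 · 7 = 74613.
Merge one congruence at a time:
  Start: x ≡ 0 (mod 3).
  Combine with x ≡ 5 (mod 19); new modulus lcm = 57.
    Write x = 0 + 3·t and substitute into x ≡ 5 (mod 19): 3·t ≡ 5 − 0 = 5 (mod 19).
    The inverse of 3 mod 19 is 13 (since 3·13 = 39 = 2·19 + 1), so t ≡ 13·5 = 65 ≡ 8 (mod 19).
    Then x = 0 + 3·8 = 24, valid modulo lcm(3, 19) = 57: x ≡ 24 (mod 57).
  Combine with x ≡ 8 (mod 11); new modulus lcm = 627.
    Write x = 24 + 57·t and substitute into x ≡ 8 (mod 11): 57·t ≡ 8 − 24 = -16 (mod 11).
    Reduce coefficients mod 11: 2·t ≡ 6 (mod 11).
    The inverse of 2 mod 11 is 6 (since 2·6 = 12 = 1·11 + 1), so t ≡ 6·6 = 36 ≡ 3 (mod 11).
    Then x = 24 + 57·3 = 195, valid modulo lcm(57, 11) = 627: x ≡ 195 (mod 627).
  Combine with x ≡ 3 (mod 17); new modulus lcm = 10659.
    Write x = 195 + 627·t and substitute into x ≡ 3 (mod 17): 627·t ≡ 3 − 195 = -192 (mod 17).
    Reduce coefficients mod 17: 15·t ≡ 12 (mod 17).
    The inverse of 15 mod 17 is 8 (since 15·8 = 120 = 7·17 + 1), so t ≡ 8·12 = 96 ≡ 11 (mod 17).
    Then x = 195 + 627·11 = 7092, valid modulo lcm(627, 17) = 10659: x ≡ 7092 (mod 10659).
  Combine with x ≡ 3 (mod 7); new modulus lcm = 74613.
    Write x = 7092 + 10659·t and substitute into x ≡ 3 (mod 7): 10659·t ≡ 3 − 7092 = -7089 (mod 7).
    Reduce coefficients mod 7: 5·t ≡ 2 (mod 7).
    The inverse of 5 mod 7 is 3 (since 5·3 = 15 = 2·7 + 1), so t ≡ 3·2 = 6 ≡ 6 (mod 7).
    Then x = 7092 + 10659·6 = 71046, valid modulo lcm(10659, 7) = 74613: x ≡ 71046 (mod 74613).
Verify against each original: 71046 mod 3 = 0, 71046 mod 19 = 5, 71046 mod 11 = 8, 71046 mod 17 = 3, 71046 mod 7 = 3.

x ≡ 71046 (mod 74613).


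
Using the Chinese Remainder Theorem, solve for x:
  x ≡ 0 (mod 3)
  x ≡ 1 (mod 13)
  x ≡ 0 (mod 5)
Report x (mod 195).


Moduli 3, 13, 5 are pairwise coprime; by CRT there is a unique solution modulo M = 3 · 13 · 5 = 195.
Solve pairwise, accumulating the modulus:
  Start with x ≡ 0 (mod 3).
  Combine with x ≡ 1 (mod 13): since gcd(3, 13) = 1, we get a unique residue mod 39.
    Write x = 0 + 3·t and substitute into x ≡ 1 (mod 13): 3·t ≡ 1 − 0 = 1 (mod 13).
    The inverse of 3 mod 13 is 9 (since 3·9 = 27 = 2·13 + 1), so t ≡ 9·1 = 9 ≡ 9 (mod 13).
    Then x = 0 + 3·9 = 27, valid modulo lcm(3, 13) = 39: x ≡ 27 (mod 39).
  Combine with x ≡ 0 (mod 5): since gcd(39, 5) = 1, we get a unique residue mod 195.
    Write x = 27 + 39·t and substitute into x ≡ 0 (mod 5): 39·t ≡ 0 − 27 = -27 (mod 5).
    Reduce coefficients mod 5: 4·t ≡ 3 (mod 5).
    The inverse of 4 mod 5 is 4 (since 4·4 = 16 = 3·5 + 1), so t ≡ 4·3 = 12 ≡ 2 (mod 5).
    Then x = 27 + 39·2 = 105, valid modulo lcm(39, 5) = 195: x ≡ 105 (mod 195).
Verify: 105 mod 3 = 0 ✓, 105 mod 13 = 1 ✓, 105 mod 5 = 0 ✓.

x ≡ 105 (mod 195).


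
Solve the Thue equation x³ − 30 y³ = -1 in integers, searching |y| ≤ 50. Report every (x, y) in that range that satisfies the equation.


The equation is x³ - 30y³ = -1. For fixed y, x³ = 30·y³ − 1, so a solution requires the RHS to be a perfect cube.
Strategy: iterate y from -50 to 50, compute RHS = 30·y³ − 1, and check whether it is a (positive or negative) perfect cube.
Check small values of y:
  y = 0: RHS = -1 = (-1)³ ⇒ x = -1 works.
  y = 1: RHS = 29 is not a perfect cube.
  y = -1: RHS = -31 is not a perfect cube.
  y = 2: RHS = 239 is not a perfect cube.
  y = -2: RHS = -241 is not a perfect cube.
  y = 3: RHS = 809 is not a perfect cube.
  y = -3: RHS = -811 is not a perfect cube.
Continuing the search up to |y| = 50 finds no further solutions beyond those listed.
Collected solutions: (-1, 0).

Solutions (with |y| ≤ 50): (-1, 0).


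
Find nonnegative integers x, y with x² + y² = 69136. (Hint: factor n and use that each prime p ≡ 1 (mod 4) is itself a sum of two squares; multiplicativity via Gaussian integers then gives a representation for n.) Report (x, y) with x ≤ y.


Step 1: Factor n = 69136 = 2^4 · 29 · 149.
Step 2: Check the mod-4 condition on each prime factor: 2 = 2 (special); 29 ≡ 1 (mod 4), exponent 1; 149 ≡ 1 (mod 4), exponent 1.
All primes ≡ 3 (mod 4) appear to even exponent (or don't appear), so by the two-squares theorem n IS expressible as a sum of two squares.
Step 3: Build a representation. Group n = k² · m with k = 4 and m = 29 · 149 = 4321 (a product of primes ≡ 1 (mod 4)); a representation of m scales to one of n via (k·x)² + (k·y)² = k²(x² + y²). Each prime p ≡ 1 (mod 4) is itself a sum of two squares; find a² by testing p − a² for a perfect square:
  29: 29 − 1² = 28, 29 − 2² = 25 = 5² ⇒ 29 = 2² + 5².
  149: 149 − 1² = 148, 149 − 2² = 145, 149 − 3² = 140, 149 − 4² = 133, 149 − 5² = 124, 149 − 6² = 113, 149 − 7² = 100 = 10² ⇒ 149 = 7² + 10².
  Combine using the Brahmagupta–Fibonacci identity (a² + b²)(c² + d²) = (ac − bd)² + (ad + bc)² = (ac + bd)² + (ad − bc)²:
  29 · 149 = 4321: from (2² + 5²)(7² + 10²), take (2·7 − 5·10, 2·10 + 5·7) = (14 − 50, 20 + 35) = (-36, 55); dropping signs (only squares matter) gives (36, 55); check 36² + 55² = 1296 + 3025 = 4321 ✓.
  Scale by k = 4: (4·36, 4·55) = (144, 220).
Step 4: Order so x ≤ y and verify: 144² + 220² = 20736 + 48400 = 69136 = n. ✓

n = 69136 = 144² + 220² (one valid representation with x ≤ y).


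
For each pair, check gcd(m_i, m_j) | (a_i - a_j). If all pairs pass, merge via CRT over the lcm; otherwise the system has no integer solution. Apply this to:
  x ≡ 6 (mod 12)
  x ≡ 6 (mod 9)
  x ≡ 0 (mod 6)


Moduli 12, 9, 6 are not pairwise coprime, so CRT works modulo lcm(m_i) when all pairwise compatibility conditions hold.
Pairwise compatibility: gcd(m_i, m_j) must divide a_i - a_j for every pair.
Merge one congruence at a time:
  Start: x ≡ 6 (mod 12).
  Combine with x ≡ 6 (mod 9): gcd(12, 9) = 3; 6 - 6 = 0, which IS divisible by 3, so compatible.
    Write x = 6 + 12·t and substitute into x ≡ 6 (mod 9): 12·t ≡ 6 − 6 = 0 (mod 9).
    Divide the congruence (and modulus) by g = 3: 4·t ≡ 0 (mod 3).
    Reduce coefficients mod 3: 1·t ≡ 0 (mod 3).
    So t ≡ 0 (mod 3).
    Then x = 6 + 12·0 = 6, valid modulo lcm(12, 9) = 36: x ≡ 6 (mod 36).
  Combine with x ≡ 0 (mod 6): gcd(36, 6) = 6; 0 - 6 = -6, which IS divisible by 6, so compatible.
    Write x = 6 + 36·t and substitute into x ≡ 0 (mod 6): 36·t ≡ 0 − 6 = -6 (mod 6).
    Divide the congruence (and modulus) by g = 6: 6·t ≡ -1 (mod 1).
    Modulo 1 every t works; take t = 0.
    Then x = 6 + 36·0 = 6, valid modulo lcm(36, 6) = 36: x ≡ 6 (mod 36).
Verify: 6 mod 12 = 6, 6 mod 9 = 6, 6 mod 6 = 0.

x ≡ 6 (mod 36).


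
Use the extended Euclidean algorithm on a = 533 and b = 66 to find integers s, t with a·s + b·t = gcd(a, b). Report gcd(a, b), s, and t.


Euclidean algorithm on (533, 66) — divide until remainder is 0:
  533 = 8 · 66 + 5
  66 = 13 · 5 + 1
  5 = 5 · 1 + 0
gcd(533, 66) = 1.
Track Bezout coefficients alongside the remainders: start with r₀ = 533 = a·1 + b·0 (s = 1, t = 0) and r₁ = 66 = a·0 + b·1 (s = 0, t = 1); each new remainder r_{k+1} = r_{k-1} − q_k·r_k inherits s_{k+1} = s_{k-1} − q_k·s_k, t_{k+1} = t_{k-1} − q_k·t_k, so r_k = a·s_k + b·t_k at every step:
  q = 8: r = 5, s = 1 − 8·0 = 1, t = 0 − 8·1 = -8  (check: 533·1 + 66·(-8) = 5)
  q = 13: r = 1, s = 0 − 13·1 = -13, t = 1 − 13·(-8) = 105  (check: 533·(-13) + 66·105 = 1)
The row with r = 1 (the gcd) gives the Bezout coefficients s = -13, t = 105.
Result: 533 · (-13) + 66 · (105) = 1.

gcd(533, 66) = 1; s = -13, t = 105 (check: 533·(-13) + 66·105 = 1).


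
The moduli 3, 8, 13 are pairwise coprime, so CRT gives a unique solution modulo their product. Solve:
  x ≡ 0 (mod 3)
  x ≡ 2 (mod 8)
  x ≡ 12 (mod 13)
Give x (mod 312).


Moduli 3, 8, 13 are pairwise coprime; by CRT there is a unique solution modulo M = 3 · 8 · 13 = 312.
Solve pairwise, accumulating the modulus:
  Start with x ≡ 0 (mod 3).
  Combine with x ≡ 2 (mod 8): since gcd(3, 8) = 1, we get a unique residue mod 24.
    Write x = 0 + 3·t and substitute into x ≡ 2 (mod 8): 3·t ≡ 2 − 0 = 2 (mod 8).
    The inverse of 3 mod 8 is 3 (since 3·3 = 9 = 1·8 + 1), so t ≡ 3·2 = 6 ≡ 6 (mod 8).
    Then x = 0 + 3·6 = 18, valid modulo lcm(3, 8) = 24: x ≡ 18 (mod 24).
  Combine with x ≡ 12 (mod 13): since gcd(24, 13) = 1, we get a unique residue mod 312.
    Write x = 18 + 24·t and substitute into x ≡ 12 (mod 13): 24·t ≡ 12 − 18 = -6 (mod 13).
    Reduce coefficients mod 13: 11·t ≡ 7 (mod 13).
    The inverse of 11 mod 13 is 6 (since 11·6 = 66 = 5·13 + 1), so t ≡ 6·7 = 42 ≡ 3 (mod 13).
    Then x = 18 + 24·3 = 90, valid modulo lcm(24, 13) = 312: x ≡ 90 (mod 312).
Verify: 90 mod 3 = 0 ✓, 90 mod 8 = 2 ✓, 90 mod 13 = 12 ✓.

x ≡ 90 (mod 312).


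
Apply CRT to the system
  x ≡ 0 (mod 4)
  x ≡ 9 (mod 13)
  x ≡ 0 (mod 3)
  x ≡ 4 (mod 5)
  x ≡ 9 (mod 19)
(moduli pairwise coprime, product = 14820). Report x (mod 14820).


Product of moduli M = 4 · 13 · 3 · 5 · 19 = 14820.
Merge one congruence at a time:
  Start: x ≡ 0 (mod 4).
  Combine with x ≡ 9 (mod 13); new modulus lcm = 52.
    Write x = 0 + 4·t and substitute into x ≡ 9 (mod 13): 4·t ≡ 9 − 0 = 9 (mod 13).
    The inverse of 4 mod 13 is 10 (since 4·10 = 40 = 3·13 + 1), so t ≡ 10·9 = 90 ≡ 12 (mod 13).
    Then x = 0 + 4·12 = 48, valid modulo lcm(4, 13) = 52: x ≡ 48 (mod 52).
  Combine with x ≡ 0 (mod 3); new modulus lcm = 156.
    Write x = 48 + 52·t and substitute into x ≡ 0 (mod 3): 52·t ≡ 0 − 48 = -48 (mod 3).
    Reduce coefficients mod 3: 1·t ≡ 0 (mod 3).
    So t ≡ 0 (mod 3).
    Then x = 48 + 52·0 = 48, valid modulo lcm(52, 3) = 156: x ≡ 48 (mod 156).
  Combine with x ≡ 4 (mod 5); new modulus lcm = 780.
    Write x = 48 + 156·t and substitute into x ≡ 4 (mod 5): 156·t ≡ 4 − 48 = -44 (mod 5).
    Reduce coefficients mod 5: 1·t ≡ 1 (mod 5).
    So t ≡ 1 (mod 5).
    Then x = 48 + 156·1 = 204, valid modulo lcm(156, 5) = 780: x ≡ 204 (mod 780).
  Combine with x ≡ 9 (mod 19); new modulus lcm = 14820.
    Write x = 204 + 780·t and substitute into x ≡ 9 (mod 19): 780·t ≡ 9 − 204 = -195 (mod 19).
    Reduce coefficients mod 19: 1·t ≡ 14 (mod 19).
    So t ≡ 14 (mod 19).
    Then x = 204 + 780·14 = 11124, valid modulo lcm(780, 19) = 14820: x ≡ 11124 (mod 14820).
Verify against each original: 11124 mod 4 = 0, 11124 mod 13 = 9, 11124 mod 3 = 0, 11124 mod 5 = 4, 11124 mod 19 = 9.

x ≡ 11124 (mod 14820).


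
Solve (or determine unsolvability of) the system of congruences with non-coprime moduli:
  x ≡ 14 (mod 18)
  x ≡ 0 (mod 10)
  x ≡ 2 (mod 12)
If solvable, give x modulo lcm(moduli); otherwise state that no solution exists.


Moduli 18, 10, 12 are not pairwise coprime, so CRT works modulo lcm(m_i) when all pairwise compatibility conditions hold.
Pairwise compatibility: gcd(m_i, m_j) must divide a_i - a_j for every pair.
Merge one congruence at a time:
  Start: x ≡ 14 (mod 18).
  Combine with x ≡ 0 (mod 10): gcd(18, 10) = 2; 0 - 14 = -14, which IS divisible by 2, so compatible.
    Write x = 14 + 18·t and substitute into x ≡ 0 (mod 10): 18·t ≡ 0 − 14 = -14 (mod 10).
    Divide the congruence (and modulus) by g = 2: 9·t ≡ -7 (mod 5).
    Reduce coefficients mod 5: 4·t ≡ 3 (mod 5).
    The inverse of 4 mod 5 is 4 (since 4·4 = 16 = 3·5 + 1), so t ≡ 4·3 = 12 ≡ 2 (mod 5).
    Then x = 14 + 18·2 = 50, valid modulo lcm(18, 10) = 90: x ≡ 50 (mod 90).
  Combine with x ≡ 2 (mod 12): gcd(90, 12) = 6; 2 - 50 = -48, which IS divisible by 6, so compatible.
    Write x = 50 + 90·t and substitute into x ≡ 2 (mod 12): 90·t ≡ 2 − 50 = -48 (mod 12).
    Divide the congruence (and modulus) by g = 6: 15·t ≡ -8 (mod 2).
    Reduce coefficients mod 2: 1·t ≡ 0 (mod 2).
    So t ≡ 0 (mod 2).
    Then x = 50 + 90·0 = 50, valid modulo lcm(90, 12) = 180: x ≡ 50 (mod 180).
Verify: 50 mod 18 = 14, 50 mod 10 = 0, 50 mod 12 = 2.

x ≡ 50 (mod 180).


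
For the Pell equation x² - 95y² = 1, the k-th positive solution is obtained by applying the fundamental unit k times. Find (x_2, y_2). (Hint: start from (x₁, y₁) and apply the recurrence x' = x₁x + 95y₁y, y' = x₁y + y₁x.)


Step 1: Find the fundamental solution (x₁, y₁) of x² - 95y² = 1.
  Expand √95 as a continued fraction. a₀ = ⌊√95⌋ = 9; iterate m_{k+1} = d_k·a_k − m_k, d_{k+1} = (95 − m_{k+1}²)/d_k, a_{k+1} = ⌊(a₀ + m_{k+1})/d_{k+1}⌋ (starting m₀ = 0, d₀ = 1), with convergents p_k = a_k·p_{k-1} + p_{k-2}, q_k = a_k·q_{k-1} + q_{k-2} (p₋₁ = 1, q₋₁ = 0):
  k = 0: a₀ = 9; p₀/q₀ = 9/1; p₀² − 95·q₀² = 81 − 95 = -14.
  k = 1: m = 9, d = 14, a = ⌊(9 + 9)/14⌋ = 1; p/q = (1·9 + 1)/(1·1 + 0) = 10/1; p² − 95·q² = 100 − 95 = 5.
  k = 2: m = 5, d = 5, a = ⌊(9 + 5)/5⌋ = 2; p/q = (2·10 + 9)/(2·1 + 1) = 29/3; p² − 95·q² = 841 − 855 = -14.
  k = 3: m = 5, d = 14, a = ⌊(9 + 5)/14⌋ = 1; p/q = (1·29 + 10)/(1·3 + 1) = 39/4; p² − 95·q² = 1521 − 1520 = 1.
  The first convergent with p² − 95·q² = 1 gives the fundamental solution (x₁, y₁) = (39, 4).
Step 2: Apply the recurrence (x_{n+1}, y_{n+1}) = (x₁x_n + 95y₁y_n, x₁y_n + y₁x_n) repeatedly.
  From (x_1, y_1) = (39, 4): x_2 = 39·39 + 95·4·4 = 3041; y_2 = 39·4 + 4·39 = 312.
Step 3: Verify x_2² - 95·y_2² = 9247681 - 9247680 = 1 (should be 1). ✓

(x_1, y_1) = (39, 4); (x_2, y_2) = (3041, 312).


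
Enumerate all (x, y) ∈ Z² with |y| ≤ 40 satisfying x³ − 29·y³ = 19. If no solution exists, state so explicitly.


The equation is x³ - 29y³ = 19. For fixed y, x³ = 29·y³ + 19, so a solution requires the RHS to be a perfect cube.
Strategy: iterate y from -40 to 40, compute RHS = 29·y³ + 19, and check whether it is a (positive or negative) perfect cube.
Check small values of y:
  y = 0: RHS = 19 is not a perfect cube.
  y = 1: RHS = 48 is not a perfect cube.
  y = -1: RHS = -10 is not a perfect cube.
  y = 2: RHS = 251 is not a perfect cube.
  y = -2: RHS = -213 is not a perfect cube.
  y = 3: RHS = 802 is not a perfect cube.
  y = -3: RHS = -764 is not a perfect cube.
Continuing the search up to |y| = 40 finds no solutions either.
No (x, y) in the scanned range satisfies the equation.

No integer solutions with |y| ≤ 40.


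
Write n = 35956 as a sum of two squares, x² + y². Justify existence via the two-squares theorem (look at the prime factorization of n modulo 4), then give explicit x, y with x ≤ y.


Step 1: Factor n = 35956 = 2^2 · 89 · 101.
Step 2: Check the mod-4 condition on each prime factor: 2 = 2 (special); 89 ≡ 1 (mod 4), exponent 1; 101 ≡ 1 (mod 4), exponent 1.
All primes ≡ 3 (mod 4) appear to even exponent (or don't appear), so by the two-squares theorem n IS expressible as a sum of two squares.
Step 3: Build a representation. Group n = k² · m with k = 2 and m = 89 · 101 = 8989 (a product of primes ≡ 1 (mod 4)); a representation of m scales to one of n via (k·x)² + (k·y)² = k²(x² + y²). Each prime p ≡ 1 (mod 4) is itself a sum of two squares; find a² by testing p − a² for a perfect square:
  89: 89 − 1² = 88, 89 − 2² = 85, 89 − 3² = 80, 89 − 4² = 73, 89 − 5² = 64 = 8² ⇒ 89 = 5² + 8².
  101: 101 − 1² = 100 = 10² ⇒ 101 = 1² + 10².
  Combine using the Brahmagupta–Fibonacci identity (a² + b²)(c² + d²) = (ac − bd)² + (ad + bc)² = (ac + bd)² + (ad − bc)²:
  89 · 101 = 8989: from (5² + 8²)(1² + 10²), take (5·1 − 8·10, 5·10 + 8·1) = (5 − 80, 50 + 8) = (-75, 58); dropping signs (only squares matter) gives (75, 58); check 75² + 58² = 5625 + 3364 = 8989 ✓.
  Scale by k = 2: (2·75, 2·58) = (150, 116).
Step 4: Order so x ≤ y and verify: 116² + 150² = 13456 + 22500 = 35956 = n. ✓

n = 35956 = 116² + 150² (one valid representation with x ≤ y).


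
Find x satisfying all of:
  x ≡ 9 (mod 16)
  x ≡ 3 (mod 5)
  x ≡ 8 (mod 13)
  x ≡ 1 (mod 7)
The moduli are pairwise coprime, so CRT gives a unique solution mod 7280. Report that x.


Product of moduli M = 16 · 5 · 13 · 7 = 7280.
Merge one congruence at a time:
  Start: x ≡ 9 (mod 16).
  Combine with x ≡ 3 (mod 5); new modulus lcm = 80.
    Write x = 9 + 16·t and substitute into x ≡ 3 (mod 5): 16·t ≡ 3 − 9 = -6 (mod 5).
    Reduce coefficients mod 5: 1·t ≡ 4 (mod 5).
    So t ≡ 4 (mod 5).
    Then x = 9 + 16·4 = 73, valid modulo lcm(16, 5) = 80: x ≡ 73 (mod 80).
  Combine with x ≡ 8 (mod 13); new modulus lcm = 1040.
    Write x = 73 + 80·t and substitute into x ≡ 8 (mod 13): 80·t ≡ 8 − 73 = -65 (mod 13).
    Reduce coefficients mod 13: 2·t ≡ 0 (mod 13).
    The inverse of 2 mod 13 is 7 (since 2·7 = 14 = 1·13 + 1), so t ≡ 7·0 = 0 ≡ 0 (mod 13).
    Then x = 73 + 80·0 = 73, valid modulo lcm(80, 13) = 1040: x ≡ 73 (mod 1040).
  Combine with x ≡ 1 (mod 7); new modulus lcm = 7280.
    Write x = 73 + 1040·t and substitute into x ≡ 1 (mod 7): 1040·t ≡ 1 − 73 = -72 (mod 7).
    Reduce coefficients mod 7: 4·t ≡ 5 (mod 7).
    The inverse of 4 mod 7 is 2 (since 4·2 = 8 = 1·7 + 1), so t ≡ 2·5 = 10 ≡ 3 (mod 7).
    Then x = 73 + 1040·3 = 3193, valid modulo lcm(1040, 7) = 7280: x ≡ 3193 (mod 7280).
Verify against each original: 3193 mod 16 = 9, 3193 mod 5 = 3, 3193 mod 13 = 8, 3193 mod 7 = 1.

x ≡ 3193 (mod 7280).


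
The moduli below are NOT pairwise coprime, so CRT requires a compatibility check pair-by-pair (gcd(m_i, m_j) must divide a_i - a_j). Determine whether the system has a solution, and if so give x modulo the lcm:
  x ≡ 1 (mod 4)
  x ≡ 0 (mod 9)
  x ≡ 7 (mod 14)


Moduli 4, 9, 14 are not pairwise coprime, so CRT works modulo lcm(m_i) when all pairwise compatibility conditions hold.
Pairwise compatibility: gcd(m_i, m_j) must divide a_i - a_j for every pair.
Merge one congruence at a time:
  Start: x ≡ 1 (mod 4).
  Combine with x ≡ 0 (mod 9): gcd(4, 9) = 1; 0 - 1 = -1, which IS divisible by 1, so compatible.
    Write x = 1 + 4·t and substitute into x ≡ 0 (mod 9): 4·t ≡ 0 − 1 = -1 (mod 9).
    Reduce coefficients mod 9: 4·t ≡ 8 (mod 9).
    The inverse of 4 mod 9 is 7 (since 4·7 = 28 = 3·9 + 1), so t ≡ 7·8 = 56 ≡ 2 (mod 9).
    Then x = 1 + 4·2 = 9, valid modulo lcm(4, 9) = 36: x ≡ 9 (mod 36).
  Combine with x ≡ 7 (mod 14): gcd(36, 14) = 2; 7 - 9 = -2, which IS divisible by 2, so compatible.
    Write x = 9 + 36·t and substitute into x ≡ 7 (mod 14): 36·t ≡ 7 − 9 = -2 (mod 14).
    Divide the congruence (and modulus) by g = 2: 18·t ≡ -1 (mod 7).
    Reduce coefficients mod 7: 4·t ≡ 6 (mod 7).
    The inverse of 4 mod 7 is 2 (since 4·2 = 8 = 1·7 + 1), so t ≡ 2·6 = 12 ≡ 5 (mod 7).
    Then x = 9 + 36·5 = 189, valid modulo lcm(36, 14) = 252: x ≡ 189 (mod 252).
Verify: 189 mod 4 = 1, 189 mod 9 = 0, 189 mod 14 = 7.

x ≡ 189 (mod 252).


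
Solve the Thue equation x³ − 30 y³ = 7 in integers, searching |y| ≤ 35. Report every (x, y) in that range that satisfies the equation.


The equation is x³ - 30y³ = 7. For fixed y, x³ = 30·y³ + 7, so a solution requires the RHS to be a perfect cube.
Strategy: iterate y from -35 to 35, compute RHS = 30·y³ + 7, and check whether it is a (positive or negative) perfect cube.
Check small values of y:
  y = 0: RHS = 7 is not a perfect cube.
  y = 1: RHS = 37 is not a perfect cube.
  y = -1: RHS = -23 is not a perfect cube.
  y = 2: RHS = 247 is not a perfect cube.
  y = -2: RHS = -233 is not a perfect cube.
  y = 3: RHS = 817 is not a perfect cube.
  y = -3: RHS = -803 is not a perfect cube.
Continuing the search up to |y| = 35 finds no solutions either.
No (x, y) in the scanned range satisfies the equation.

No integer solutions with |y| ≤ 35.


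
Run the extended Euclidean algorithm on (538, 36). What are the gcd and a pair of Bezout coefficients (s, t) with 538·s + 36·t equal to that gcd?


Euclidean algorithm on (538, 36) — divide until remainder is 0:
  538 = 14 · 36 + 34
  36 = 1 · 34 + 2
  34 = 17 · 2 + 0
gcd(538, 36) = 2.
Track Bezout coefficients alongside the remainders: start with r₀ = 538 = a·1 + b·0 (s = 1, t = 0) and r₁ = 36 = a·0 + b·1 (s = 0, t = 1); each new remainder r_{k+1} = r_{k-1} − q_k·r_k inherits s_{k+1} = s_{k-1} − q_k·s_k, t_{k+1} = t_{k-1} − q_k·t_k, so r_k = a·s_k + b·t_k at every step:
  q = 14: r = 34, s = 1 − 14·0 = 1, t = 0 − 14·1 = -14  (check: 538·1 + 36·(-14) = 34)
  q = 1: r = 2, s = 0 − 1·1 = -1, t = 1 − 1·(-14) = 15  (check: 538·(-1) + 36·15 = 2)
The row with r = 2 (the gcd) gives the Bezout coefficients s = -1, t = 15.
Result: 538 · (-1) + 36 · (15) = 2.

gcd(538, 36) = 2; s = -1, t = 15 (check: 538·(-1) + 36·15 = 2).


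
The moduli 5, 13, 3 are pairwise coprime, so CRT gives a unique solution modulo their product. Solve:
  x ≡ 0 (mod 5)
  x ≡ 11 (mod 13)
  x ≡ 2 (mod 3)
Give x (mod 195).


Moduli 5, 13, 3 are pairwise coprime; by CRT there is a unique solution modulo M = 5 · 13 · 3 = 195.
Solve pairwise, accumulating the modulus:
  Start with x ≡ 0 (mod 5).
  Combine with x ≡ 11 (mod 13): since gcd(5, 13) = 1, we get a unique residue mod 65.
    Write x = 0 + 5·t and substitute into x ≡ 11 (mod 13): 5·t ≡ 11 − 0 = 11 (mod 13).
    The inverse of 5 mod 13 is 8 (since 5·8 = 40 = 3·13 + 1), so t ≡ 8·11 = 88 ≡ 10 (mod 13).
    Then x = 0 + 5·10 = 50, valid modulo lcm(5, 13) = 65: x ≡ 50 (mod 65).
  Combine with x ≡ 2 (mod 3): since gcd(65, 3) = 1, we get a unique residue mod 195.
    Write x = 50 + 65·t and substitute into x ≡ 2 (mod 3): 65·t ≡ 2 − 50 = -48 (mod 3).
    Reduce coefficients mod 3: 2·t ≡ 0 (mod 3).
    The inverse of 2 mod 3 is 2 (since 2·2 = 4 = 1·3 + 1), so t ≡ 2·0 = 0 ≡ 0 (mod 3).
    Then x = 50 + 65·0 = 50, valid modulo lcm(65, 3) = 195: x ≡ 50 (mod 195).
Verify: 50 mod 5 = 0 ✓, 50 mod 13 = 11 ✓, 50 mod 3 = 2 ✓.

x ≡ 50 (mod 195).
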